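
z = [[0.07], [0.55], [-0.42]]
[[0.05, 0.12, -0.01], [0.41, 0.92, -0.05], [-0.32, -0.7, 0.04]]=z @ [[0.75, 1.67, -0.09]]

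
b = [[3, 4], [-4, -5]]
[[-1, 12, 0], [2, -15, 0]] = b @[[-3, 0, 0], [2, 3, 0]]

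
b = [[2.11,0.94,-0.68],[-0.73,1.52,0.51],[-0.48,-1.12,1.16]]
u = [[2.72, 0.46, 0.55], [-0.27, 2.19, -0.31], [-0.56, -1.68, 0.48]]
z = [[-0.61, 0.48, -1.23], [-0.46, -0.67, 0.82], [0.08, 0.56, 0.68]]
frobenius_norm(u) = 4.03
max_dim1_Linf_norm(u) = 2.72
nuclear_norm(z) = 3.27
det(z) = 0.99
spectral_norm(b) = 2.74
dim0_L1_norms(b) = [3.32, 3.58, 2.35]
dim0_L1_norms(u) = [3.55, 4.33, 1.34]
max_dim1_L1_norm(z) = 2.32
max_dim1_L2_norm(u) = 2.81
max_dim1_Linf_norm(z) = 1.23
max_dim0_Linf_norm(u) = 2.72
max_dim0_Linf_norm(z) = 1.23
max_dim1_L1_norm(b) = 3.73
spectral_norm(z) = 1.73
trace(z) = -0.60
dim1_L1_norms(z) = [2.32, 1.95, 1.32]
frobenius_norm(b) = 3.43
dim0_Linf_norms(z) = [0.61, 0.67, 1.23]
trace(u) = 5.39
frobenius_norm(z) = 2.06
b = u + z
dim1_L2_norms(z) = [1.45, 1.15, 0.88]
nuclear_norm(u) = 5.98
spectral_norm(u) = 3.07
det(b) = 4.44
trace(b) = 4.79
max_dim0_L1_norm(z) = 2.73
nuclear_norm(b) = 5.47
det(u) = 2.51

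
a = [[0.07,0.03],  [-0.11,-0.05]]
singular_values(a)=[0.14, 0.0]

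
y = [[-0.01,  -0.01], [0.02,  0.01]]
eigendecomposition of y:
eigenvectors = [[0.41-0.41j, 0.41+0.41j], [-0.82+0.00j, (-0.82-0j)]]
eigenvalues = [0.01j, -0.01j]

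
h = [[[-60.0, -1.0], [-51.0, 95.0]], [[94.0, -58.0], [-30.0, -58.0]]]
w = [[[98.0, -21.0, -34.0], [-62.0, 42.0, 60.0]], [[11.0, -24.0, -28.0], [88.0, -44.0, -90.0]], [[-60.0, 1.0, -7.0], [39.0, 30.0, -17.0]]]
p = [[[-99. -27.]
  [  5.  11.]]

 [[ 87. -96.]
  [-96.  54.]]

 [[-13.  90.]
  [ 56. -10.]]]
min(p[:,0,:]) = -99.0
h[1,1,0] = -30.0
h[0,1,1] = 95.0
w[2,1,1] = 30.0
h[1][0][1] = -58.0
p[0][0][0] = -99.0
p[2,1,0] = 56.0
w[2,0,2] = -7.0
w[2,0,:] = [-60.0, 1.0, -7.0]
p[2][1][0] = 56.0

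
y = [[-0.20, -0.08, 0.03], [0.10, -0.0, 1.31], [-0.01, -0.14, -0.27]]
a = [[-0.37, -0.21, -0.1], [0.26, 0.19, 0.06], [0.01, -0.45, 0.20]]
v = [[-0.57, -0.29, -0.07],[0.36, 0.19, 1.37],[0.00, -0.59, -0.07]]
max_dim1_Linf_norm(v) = 1.37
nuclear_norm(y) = 1.69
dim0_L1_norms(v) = [0.93, 1.07, 1.51]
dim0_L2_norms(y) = [0.22, 0.16, 1.34]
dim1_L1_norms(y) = [0.31, 1.41, 0.42]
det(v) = -0.45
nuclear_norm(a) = 1.03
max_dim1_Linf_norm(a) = 0.45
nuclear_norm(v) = 2.59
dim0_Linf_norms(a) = [0.37, 0.45, 0.2]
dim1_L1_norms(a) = [0.68, 0.51, 0.66]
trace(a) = 0.02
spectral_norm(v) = 1.47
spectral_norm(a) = 0.61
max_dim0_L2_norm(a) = 0.53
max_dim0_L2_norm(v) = 1.37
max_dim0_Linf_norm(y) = 1.31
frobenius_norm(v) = 1.68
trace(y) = -0.47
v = y + a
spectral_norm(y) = 1.34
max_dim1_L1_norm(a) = 0.68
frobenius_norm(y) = 1.37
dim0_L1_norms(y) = [0.31, 0.22, 1.61]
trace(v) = -0.45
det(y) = -0.04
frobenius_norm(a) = 0.74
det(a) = -0.00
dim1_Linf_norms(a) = [0.37, 0.26, 0.45]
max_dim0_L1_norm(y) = 1.61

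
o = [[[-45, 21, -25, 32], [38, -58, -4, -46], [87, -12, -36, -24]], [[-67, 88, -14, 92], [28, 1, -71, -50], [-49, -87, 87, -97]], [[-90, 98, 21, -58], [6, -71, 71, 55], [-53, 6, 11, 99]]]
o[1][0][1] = 88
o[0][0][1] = 21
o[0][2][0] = 87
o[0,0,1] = 21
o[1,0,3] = 92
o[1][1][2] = -71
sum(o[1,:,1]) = 2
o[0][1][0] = 38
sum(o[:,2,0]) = -15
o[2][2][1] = 6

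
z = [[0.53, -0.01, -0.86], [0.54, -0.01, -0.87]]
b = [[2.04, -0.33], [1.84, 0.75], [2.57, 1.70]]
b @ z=[[0.90, -0.02, -1.47], [1.38, -0.03, -2.23], [2.28, -0.04, -3.69]]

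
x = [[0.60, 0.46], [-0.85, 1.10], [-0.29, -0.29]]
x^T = [[0.6, -0.85, -0.29], [0.46, 1.10, -0.29]]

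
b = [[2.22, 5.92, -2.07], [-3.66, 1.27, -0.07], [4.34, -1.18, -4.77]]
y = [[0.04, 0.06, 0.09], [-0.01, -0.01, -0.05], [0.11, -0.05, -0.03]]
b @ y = [[-0.2,0.18,-0.03],[-0.17,-0.23,-0.39],[-0.34,0.51,0.59]]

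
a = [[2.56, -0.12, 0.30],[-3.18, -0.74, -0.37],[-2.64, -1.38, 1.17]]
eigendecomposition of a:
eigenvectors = [[-0.02, 0.55, -0.27],[0.84, -0.49, 0.22],[0.54, -0.68, 0.94]]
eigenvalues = [-0.91, 2.29, 1.61]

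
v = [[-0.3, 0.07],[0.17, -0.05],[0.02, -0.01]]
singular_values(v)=[0.36, 0.01]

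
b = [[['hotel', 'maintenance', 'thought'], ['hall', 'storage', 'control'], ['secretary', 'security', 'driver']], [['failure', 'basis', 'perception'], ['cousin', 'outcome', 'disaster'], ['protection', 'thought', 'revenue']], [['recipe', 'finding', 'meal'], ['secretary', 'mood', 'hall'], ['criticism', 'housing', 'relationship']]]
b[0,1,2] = 'control'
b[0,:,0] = ['hotel', 'hall', 'secretary']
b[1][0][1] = 'basis'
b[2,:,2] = ['meal', 'hall', 'relationship']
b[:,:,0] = [['hotel', 'hall', 'secretary'], ['failure', 'cousin', 'protection'], ['recipe', 'secretary', 'criticism']]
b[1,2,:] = ['protection', 'thought', 'revenue']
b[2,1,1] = 'mood'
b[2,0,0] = 'recipe'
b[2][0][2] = 'meal'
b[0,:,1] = ['maintenance', 'storage', 'security']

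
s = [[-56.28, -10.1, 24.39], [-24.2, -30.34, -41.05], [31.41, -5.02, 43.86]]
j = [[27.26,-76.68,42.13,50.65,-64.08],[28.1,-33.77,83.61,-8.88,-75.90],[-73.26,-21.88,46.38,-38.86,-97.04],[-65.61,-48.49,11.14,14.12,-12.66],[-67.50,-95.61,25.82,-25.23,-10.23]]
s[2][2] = 43.86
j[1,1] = -33.77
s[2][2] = 43.86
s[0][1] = -10.1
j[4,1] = -95.61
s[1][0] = -24.2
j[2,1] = -21.88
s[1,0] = -24.2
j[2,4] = -97.04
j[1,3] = -8.88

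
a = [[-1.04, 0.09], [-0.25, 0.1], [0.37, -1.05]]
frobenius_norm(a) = 1.55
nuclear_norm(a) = 2.14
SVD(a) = [[-0.65, 0.73], [-0.19, 0.10], [0.74, 0.67]] @ diag([1.3092756831782304, 0.82909419575714]) @ [[0.76, -0.65], [-0.65, -0.76]]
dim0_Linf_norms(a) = [1.04, 1.05]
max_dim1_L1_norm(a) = 1.42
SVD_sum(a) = [[-0.65, 0.55], [-0.19, 0.17], [0.73, -0.63]] + [[-0.39, -0.46], [-0.06, -0.07], [-0.36, -0.42]]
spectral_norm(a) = 1.31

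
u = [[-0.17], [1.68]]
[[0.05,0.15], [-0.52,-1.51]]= u@[[-0.31,-0.9]]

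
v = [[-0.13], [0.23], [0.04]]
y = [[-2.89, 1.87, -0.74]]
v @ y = [[0.38, -0.24, 0.1], [-0.66, 0.43, -0.17], [-0.12, 0.07, -0.03]]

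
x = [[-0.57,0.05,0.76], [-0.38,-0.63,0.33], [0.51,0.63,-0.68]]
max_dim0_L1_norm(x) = 1.77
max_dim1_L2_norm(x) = 1.06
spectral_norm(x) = 1.52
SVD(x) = [[-0.54, 0.80, 0.25], [-0.48, -0.54, 0.69], [0.69, 0.25, 0.68]] @ diag([1.5150022975098467, 0.6115470403440952, 0.07333659377325748]) @ [[0.56, 0.47, -0.68],[-0.21, 0.88, 0.43],[-0.80, 0.1, -0.59]]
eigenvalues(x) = [(-1.51+0j), (-0.18+0.11j), (-0.18-0.11j)]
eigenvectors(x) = [[0.53+0.00j, (0.81+0j), 0.81-0.00j], [(0.49+0j), (-0.33+0.16j), -0.33-0.16j], [(-0.69+0j), 0.44+0.10j, 0.44-0.10j]]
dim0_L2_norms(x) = [0.85, 0.89, 1.07]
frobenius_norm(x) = 1.64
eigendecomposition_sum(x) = [[(-0.45+0j), (-0.37+0j), (0.56-0j)], [(-0.41+0j), -0.34+0.00j, 0.51-0.00j], [0.59-0.00j, 0.48-0.00j, (-0.72+0j)]] + [[-0.06+0.04j, 0.21+0.31j, 0.10+0.25j], [(0.02-0.03j), (-0.15-0.09j), -0.09-0.08j], [(-0.04+0.02j), 0.07+0.19j, (0.02+0.15j)]] + [[(-0.06-0.04j), (0.21-0.31j), 0.10-0.25j], [0.02+0.03j, -0.15+0.09j, (-0.09+0.08j)], [(-0.04-0.02j), (0.07-0.19j), (0.02-0.15j)]]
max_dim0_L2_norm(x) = 1.07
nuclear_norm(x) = 2.20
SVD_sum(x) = [[-0.45, -0.38, 0.56], [-0.41, -0.35, 0.5], [0.58, 0.49, -0.72]] + [[-0.1, 0.43, 0.21], [0.07, -0.29, -0.14], [-0.03, 0.13, 0.07]] + [[-0.01, 0.0, -0.01], [-0.04, 0.00, -0.03], [-0.04, 0.00, -0.03]]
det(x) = -0.07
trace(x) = -1.88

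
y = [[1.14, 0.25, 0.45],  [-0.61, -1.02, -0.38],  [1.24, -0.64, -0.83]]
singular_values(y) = [1.8, 1.52, 0.43]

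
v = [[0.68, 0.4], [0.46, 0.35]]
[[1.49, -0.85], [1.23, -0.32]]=v@[[0.59, -3.10], [2.73, 3.15]]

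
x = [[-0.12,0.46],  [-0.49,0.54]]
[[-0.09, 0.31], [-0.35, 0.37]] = x@[[0.70, -0.02], [-0.02, 0.67]]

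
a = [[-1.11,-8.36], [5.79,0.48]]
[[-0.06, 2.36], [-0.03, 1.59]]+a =[[-1.17,-6.00], [5.76,2.07]]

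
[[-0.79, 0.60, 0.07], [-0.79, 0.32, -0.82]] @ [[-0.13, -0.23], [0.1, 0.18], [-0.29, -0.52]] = [[0.14, 0.25], [0.37, 0.67]]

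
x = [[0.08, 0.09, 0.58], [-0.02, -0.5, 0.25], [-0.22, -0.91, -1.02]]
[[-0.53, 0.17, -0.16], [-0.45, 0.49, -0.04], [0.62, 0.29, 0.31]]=x @ [[-0.41, -0.11, 1.10], [0.46, -0.76, -0.16], [-0.93, 0.42, -0.40]]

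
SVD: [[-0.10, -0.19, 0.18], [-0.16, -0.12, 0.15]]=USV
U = [[-0.75, -0.66], [-0.66, 0.75]]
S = [0.37, 0.06]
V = [[0.49, 0.60, -0.63], [-0.82, 0.56, -0.11]]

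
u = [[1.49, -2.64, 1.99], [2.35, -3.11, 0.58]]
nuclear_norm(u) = 6.41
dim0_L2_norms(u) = [2.78, 4.08, 2.07]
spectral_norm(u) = 5.22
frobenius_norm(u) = 5.36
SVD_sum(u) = [[1.85, -2.75, 1.19], [2.03, -3.01, 1.31]] + [[-0.36, 0.11, 0.8], [0.32, -0.1, -0.73]]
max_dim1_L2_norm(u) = 3.94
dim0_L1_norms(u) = [3.84, 5.75, 2.57]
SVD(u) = [[-0.67,-0.74],[-0.74,0.67]] @ diag([5.221251793877076, 1.1913562460219151]) @ [[-0.52, 0.78, -0.34], [0.40, -0.12, -0.91]]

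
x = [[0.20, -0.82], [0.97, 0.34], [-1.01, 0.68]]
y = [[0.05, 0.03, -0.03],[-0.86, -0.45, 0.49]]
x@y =[[0.72, 0.38, -0.41], [-0.24, -0.12, 0.14], [-0.64, -0.34, 0.36]]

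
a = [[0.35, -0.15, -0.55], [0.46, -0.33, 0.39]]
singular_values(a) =[0.69, 0.67]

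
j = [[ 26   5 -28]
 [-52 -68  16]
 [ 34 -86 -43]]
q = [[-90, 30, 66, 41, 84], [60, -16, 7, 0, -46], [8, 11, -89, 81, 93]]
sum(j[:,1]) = -149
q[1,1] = -16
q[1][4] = -46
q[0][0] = -90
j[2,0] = 34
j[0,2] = -28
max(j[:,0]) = 34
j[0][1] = 5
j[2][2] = -43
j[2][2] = -43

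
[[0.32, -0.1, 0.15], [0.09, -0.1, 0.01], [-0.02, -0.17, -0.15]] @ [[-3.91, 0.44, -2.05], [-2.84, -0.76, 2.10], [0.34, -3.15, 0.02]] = [[-0.92, -0.26, -0.86],[-0.06, 0.08, -0.39],[0.51, 0.59, -0.32]]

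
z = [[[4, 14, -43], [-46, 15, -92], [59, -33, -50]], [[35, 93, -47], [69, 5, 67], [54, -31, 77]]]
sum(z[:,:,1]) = 63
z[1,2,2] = 77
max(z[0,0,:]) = 14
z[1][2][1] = -31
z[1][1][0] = 69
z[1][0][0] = 35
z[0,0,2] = -43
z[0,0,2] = -43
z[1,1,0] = 69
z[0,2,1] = -33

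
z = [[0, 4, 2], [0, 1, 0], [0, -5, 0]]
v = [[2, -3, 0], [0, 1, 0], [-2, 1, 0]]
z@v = [[-4, 6, 0], [0, 1, 0], [0, -5, 0]]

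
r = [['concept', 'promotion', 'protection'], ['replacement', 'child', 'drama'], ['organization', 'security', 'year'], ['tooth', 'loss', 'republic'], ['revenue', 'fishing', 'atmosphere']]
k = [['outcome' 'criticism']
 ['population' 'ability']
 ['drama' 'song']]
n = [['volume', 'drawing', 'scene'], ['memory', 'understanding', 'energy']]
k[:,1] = ['criticism', 'ability', 'song']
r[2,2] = 'year'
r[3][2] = 'republic'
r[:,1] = ['promotion', 'child', 'security', 'loss', 'fishing']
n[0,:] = ['volume', 'drawing', 'scene']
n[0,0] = 'volume'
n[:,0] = ['volume', 'memory']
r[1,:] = ['replacement', 'child', 'drama']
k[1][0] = 'population'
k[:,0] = ['outcome', 'population', 'drama']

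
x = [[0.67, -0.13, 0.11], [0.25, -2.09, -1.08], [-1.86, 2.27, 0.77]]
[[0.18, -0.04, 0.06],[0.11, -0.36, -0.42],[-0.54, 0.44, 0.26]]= x@[[0.26, -0.03, 0.02], [-0.03, 0.17, 0.00], [0.02, 0.0, 0.39]]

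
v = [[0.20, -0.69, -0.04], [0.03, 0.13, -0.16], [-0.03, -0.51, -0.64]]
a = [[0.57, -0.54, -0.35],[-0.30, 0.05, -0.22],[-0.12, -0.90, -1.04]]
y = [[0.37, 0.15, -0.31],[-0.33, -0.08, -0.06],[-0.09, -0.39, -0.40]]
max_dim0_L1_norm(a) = 1.61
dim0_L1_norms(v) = [0.26, 1.33, 0.84]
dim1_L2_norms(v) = [0.72, 0.21, 0.82]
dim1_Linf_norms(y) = [0.37, 0.33, 0.4]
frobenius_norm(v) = 1.11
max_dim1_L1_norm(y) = 0.88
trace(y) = -0.11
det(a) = -0.08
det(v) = -0.05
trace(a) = -0.42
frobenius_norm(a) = 1.67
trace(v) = -0.31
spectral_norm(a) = 1.52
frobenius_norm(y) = 0.83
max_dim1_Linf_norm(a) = 1.04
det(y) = -0.05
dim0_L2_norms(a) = [0.66, 1.05, 1.12]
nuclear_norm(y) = 1.32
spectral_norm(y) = 0.59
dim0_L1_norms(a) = [0.99, 1.49, 1.61]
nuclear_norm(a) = 2.29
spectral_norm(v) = 0.99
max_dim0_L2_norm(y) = 0.51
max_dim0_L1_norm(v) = 1.33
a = y + v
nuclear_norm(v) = 1.58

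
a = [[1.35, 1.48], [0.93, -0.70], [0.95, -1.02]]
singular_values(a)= [2.01, 1.81]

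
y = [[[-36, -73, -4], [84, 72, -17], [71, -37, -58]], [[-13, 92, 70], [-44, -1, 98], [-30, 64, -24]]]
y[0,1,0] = 84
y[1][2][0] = -30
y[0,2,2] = -58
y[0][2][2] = -58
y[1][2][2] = -24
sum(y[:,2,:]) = -14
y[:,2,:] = [[71, -37, -58], [-30, 64, -24]]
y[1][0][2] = 70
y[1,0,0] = -13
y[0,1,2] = -17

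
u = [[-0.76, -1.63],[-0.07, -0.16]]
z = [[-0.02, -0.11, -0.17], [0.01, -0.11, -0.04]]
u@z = [[-0.00,0.26,0.19],[-0.00,0.03,0.02]]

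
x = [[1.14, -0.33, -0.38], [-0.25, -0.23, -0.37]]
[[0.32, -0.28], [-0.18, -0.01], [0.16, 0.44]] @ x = [[0.43,  -0.04,  -0.02], [-0.20,  0.06,  0.07], [0.07,  -0.15,  -0.22]]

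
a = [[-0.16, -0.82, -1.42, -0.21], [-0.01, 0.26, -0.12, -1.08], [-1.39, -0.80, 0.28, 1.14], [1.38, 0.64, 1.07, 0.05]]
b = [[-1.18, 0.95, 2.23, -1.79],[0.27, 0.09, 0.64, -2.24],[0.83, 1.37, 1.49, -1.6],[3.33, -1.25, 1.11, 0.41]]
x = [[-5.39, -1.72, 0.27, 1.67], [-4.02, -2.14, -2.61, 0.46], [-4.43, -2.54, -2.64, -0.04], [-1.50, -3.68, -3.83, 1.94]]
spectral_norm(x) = 10.39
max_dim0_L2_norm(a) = 1.97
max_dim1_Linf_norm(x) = 5.39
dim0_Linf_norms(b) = [3.33, 1.37, 2.23, 2.24]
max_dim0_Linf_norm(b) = 3.33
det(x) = 28.54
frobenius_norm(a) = 3.38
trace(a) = 0.43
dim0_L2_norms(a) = [1.97, 1.34, 1.8, 1.59]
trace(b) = 0.81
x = b @ a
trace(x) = -8.23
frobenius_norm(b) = 6.11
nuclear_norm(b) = 10.66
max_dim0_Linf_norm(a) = 1.42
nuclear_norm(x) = 16.92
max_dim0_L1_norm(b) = 6.04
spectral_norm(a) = 2.60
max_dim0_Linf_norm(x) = 5.39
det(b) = 23.68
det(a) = 1.20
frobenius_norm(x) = 11.40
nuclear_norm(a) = 5.72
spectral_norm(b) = 4.41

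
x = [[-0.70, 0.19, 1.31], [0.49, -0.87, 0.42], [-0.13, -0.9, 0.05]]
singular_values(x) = [1.5, 1.33, 0.49]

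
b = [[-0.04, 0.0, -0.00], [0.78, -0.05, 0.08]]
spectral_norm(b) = 0.79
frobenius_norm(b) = 0.79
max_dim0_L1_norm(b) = 0.82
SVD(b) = [[-0.05, 1.00], [1.00, 0.05]] @ diag([0.7866873524984224, 0.004796813423831193]) @ [[0.99, -0.06, 0.10],  [-0.12, -0.53, 0.84]]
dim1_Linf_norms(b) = [0.04, 0.78]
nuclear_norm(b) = 0.79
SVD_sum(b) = [[-0.04, 0.0, -0.00], [0.78, -0.05, 0.08]] + [[-0.0,-0.0,0.00],[-0.0,-0.0,0.00]]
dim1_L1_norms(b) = [0.04, 0.91]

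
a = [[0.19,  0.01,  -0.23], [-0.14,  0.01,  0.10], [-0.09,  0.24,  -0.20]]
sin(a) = [[0.19, 0.01, -0.23], [-0.14, 0.01, 0.10], [-0.09, 0.24, -0.20]]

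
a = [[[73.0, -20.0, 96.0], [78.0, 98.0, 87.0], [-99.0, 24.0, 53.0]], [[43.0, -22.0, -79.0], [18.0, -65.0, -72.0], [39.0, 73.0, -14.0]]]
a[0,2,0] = -99.0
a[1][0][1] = -22.0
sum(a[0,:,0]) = 52.0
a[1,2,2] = -14.0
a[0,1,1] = 98.0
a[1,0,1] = -22.0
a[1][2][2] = -14.0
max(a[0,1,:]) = 98.0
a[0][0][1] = -20.0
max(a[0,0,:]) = 96.0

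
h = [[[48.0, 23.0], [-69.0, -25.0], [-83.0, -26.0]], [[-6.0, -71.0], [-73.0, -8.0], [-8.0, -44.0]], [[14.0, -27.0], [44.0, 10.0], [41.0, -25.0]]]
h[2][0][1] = -27.0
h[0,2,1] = -26.0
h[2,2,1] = -25.0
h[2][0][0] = 14.0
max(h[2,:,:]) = 44.0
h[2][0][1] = -27.0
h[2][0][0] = 14.0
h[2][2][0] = 41.0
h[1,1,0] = -73.0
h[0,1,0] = -69.0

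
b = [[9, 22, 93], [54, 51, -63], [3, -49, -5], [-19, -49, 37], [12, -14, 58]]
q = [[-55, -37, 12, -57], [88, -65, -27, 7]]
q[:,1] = [-37, -65]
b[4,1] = -14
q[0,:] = [-55, -37, 12, -57]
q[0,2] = 12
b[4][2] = 58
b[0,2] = 93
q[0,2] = 12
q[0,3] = -57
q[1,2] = -27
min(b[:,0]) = -19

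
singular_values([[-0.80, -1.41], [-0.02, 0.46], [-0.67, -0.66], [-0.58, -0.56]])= [2.05, 0.39]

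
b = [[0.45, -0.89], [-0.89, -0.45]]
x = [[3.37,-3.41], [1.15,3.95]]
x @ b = [[4.55, -1.46], [-3.0, -2.8]]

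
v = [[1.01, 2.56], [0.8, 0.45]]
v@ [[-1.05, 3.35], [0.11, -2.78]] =[[-0.78, -3.73], [-0.79, 1.43]]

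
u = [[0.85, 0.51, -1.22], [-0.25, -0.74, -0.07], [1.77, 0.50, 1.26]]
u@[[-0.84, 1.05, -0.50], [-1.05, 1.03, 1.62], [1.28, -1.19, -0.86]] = [[-2.81,2.87,1.45], [0.90,-0.94,-1.01], [-0.40,0.87,-1.16]]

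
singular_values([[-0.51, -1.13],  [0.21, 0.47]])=[1.34, 0.0]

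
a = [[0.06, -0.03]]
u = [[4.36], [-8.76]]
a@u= [[0.52]]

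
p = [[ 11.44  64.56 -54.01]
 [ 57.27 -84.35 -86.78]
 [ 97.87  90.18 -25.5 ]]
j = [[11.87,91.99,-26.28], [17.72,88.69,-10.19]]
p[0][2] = -54.01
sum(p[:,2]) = -166.29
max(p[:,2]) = -25.5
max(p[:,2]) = -25.5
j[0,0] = 11.87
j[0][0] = 11.87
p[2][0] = 97.87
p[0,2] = -54.01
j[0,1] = 91.99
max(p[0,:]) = 64.56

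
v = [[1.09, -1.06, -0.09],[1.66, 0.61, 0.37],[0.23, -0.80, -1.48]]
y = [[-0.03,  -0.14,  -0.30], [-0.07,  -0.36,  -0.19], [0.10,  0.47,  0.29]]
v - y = [[1.12, -0.92, 0.21], [1.73, 0.97, 0.56], [0.13, -1.27, -1.77]]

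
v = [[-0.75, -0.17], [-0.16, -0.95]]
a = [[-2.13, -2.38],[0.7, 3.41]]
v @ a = [[1.48, 1.21], [-0.32, -2.86]]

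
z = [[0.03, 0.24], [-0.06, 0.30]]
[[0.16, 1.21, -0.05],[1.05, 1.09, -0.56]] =z@[[-8.66, 4.36, 5.11], [1.76, 4.51, -0.84]]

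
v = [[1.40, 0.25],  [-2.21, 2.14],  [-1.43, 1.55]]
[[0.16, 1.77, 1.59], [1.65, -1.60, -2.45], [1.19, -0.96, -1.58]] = v @ [[-0.02, 1.18, 1.13], [0.75, 0.47, 0.02]]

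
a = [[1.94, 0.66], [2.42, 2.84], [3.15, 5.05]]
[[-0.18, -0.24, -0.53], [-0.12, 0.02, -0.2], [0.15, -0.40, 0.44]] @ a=[[-2.6,-3.48], [-0.81,-1.03], [0.71,1.18]]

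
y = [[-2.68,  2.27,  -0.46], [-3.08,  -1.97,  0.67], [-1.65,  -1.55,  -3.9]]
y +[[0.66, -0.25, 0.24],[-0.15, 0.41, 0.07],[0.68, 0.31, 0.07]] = [[-2.02,2.02,-0.22], [-3.23,-1.56,0.74], [-0.97,-1.24,-3.83]]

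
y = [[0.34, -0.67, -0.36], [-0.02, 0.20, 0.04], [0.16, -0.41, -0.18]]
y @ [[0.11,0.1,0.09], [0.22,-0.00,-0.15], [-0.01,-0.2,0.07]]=[[-0.11, 0.11, 0.11], [0.04, -0.01, -0.03], [-0.07, 0.05, 0.06]]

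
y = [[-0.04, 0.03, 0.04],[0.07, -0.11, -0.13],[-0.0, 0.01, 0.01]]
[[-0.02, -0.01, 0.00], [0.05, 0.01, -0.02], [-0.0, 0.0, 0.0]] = y@ [[0.30, 0.17, 0.04],[-0.26, 0.14, 0.04],[-0.01, -0.12, 0.12]]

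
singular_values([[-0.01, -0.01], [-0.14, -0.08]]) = [0.16, 0.0]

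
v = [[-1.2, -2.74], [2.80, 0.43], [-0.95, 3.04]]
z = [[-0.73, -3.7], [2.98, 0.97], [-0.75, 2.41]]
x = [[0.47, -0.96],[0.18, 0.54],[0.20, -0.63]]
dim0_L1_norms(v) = [4.95, 6.21]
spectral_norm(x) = 1.33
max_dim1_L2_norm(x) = 1.07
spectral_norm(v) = 4.16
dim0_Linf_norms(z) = [2.98, 3.7]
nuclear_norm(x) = 1.70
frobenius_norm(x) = 1.38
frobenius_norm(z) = 5.51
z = x + v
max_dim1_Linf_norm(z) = 3.7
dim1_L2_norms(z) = [3.77, 3.13, 2.52]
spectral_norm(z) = 4.65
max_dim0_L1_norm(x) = 2.13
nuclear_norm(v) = 7.29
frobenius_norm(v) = 5.21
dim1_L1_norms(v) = [3.94, 3.23, 3.99]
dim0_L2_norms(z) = [3.16, 4.52]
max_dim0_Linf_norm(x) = 0.96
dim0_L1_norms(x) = [0.85, 2.13]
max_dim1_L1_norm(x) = 1.43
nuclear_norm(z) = 7.61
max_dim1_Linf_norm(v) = 3.04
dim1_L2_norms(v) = [2.99, 2.83, 3.18]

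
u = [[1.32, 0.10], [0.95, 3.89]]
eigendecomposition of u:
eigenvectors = [[-0.94, -0.04], [0.34, -1.0]]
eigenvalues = [1.28, 3.93]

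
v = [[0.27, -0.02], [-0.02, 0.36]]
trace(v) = 0.63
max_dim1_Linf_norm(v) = 0.36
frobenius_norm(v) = 0.45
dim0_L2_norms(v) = [0.27, 0.36]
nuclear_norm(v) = 0.63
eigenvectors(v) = [[-0.98,0.21], [-0.21,-0.98]]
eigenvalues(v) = [0.27, 0.36]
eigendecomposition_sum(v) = [[0.25, 0.05],[0.05, 0.01]] + [[0.02, -0.07], [-0.07, 0.35]]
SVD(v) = [[-0.21, 0.98], [0.98, 0.21]] @ diag([0.3642442890089805, 0.26575571099101947]) @ [[-0.21, 0.98], [0.98, 0.21]]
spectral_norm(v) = 0.36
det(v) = 0.10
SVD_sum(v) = [[0.02, -0.07], [-0.07, 0.35]] + [[0.25, 0.05], [0.05, 0.01]]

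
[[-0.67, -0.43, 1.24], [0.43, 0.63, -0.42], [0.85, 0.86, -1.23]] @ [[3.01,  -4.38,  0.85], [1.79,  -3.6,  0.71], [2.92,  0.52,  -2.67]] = [[0.83,5.13,-4.19], [1.20,-4.37,1.93], [0.51,-7.46,4.62]]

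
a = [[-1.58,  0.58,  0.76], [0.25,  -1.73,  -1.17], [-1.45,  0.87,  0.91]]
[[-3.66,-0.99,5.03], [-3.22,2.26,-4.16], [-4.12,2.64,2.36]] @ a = [[-1.76,3.97,2.95], [11.68,-9.4,-8.88], [3.75,-4.9,-4.07]]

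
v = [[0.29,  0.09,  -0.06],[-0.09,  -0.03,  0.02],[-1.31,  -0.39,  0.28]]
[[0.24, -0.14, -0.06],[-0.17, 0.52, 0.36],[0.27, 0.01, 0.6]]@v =[[0.16,0.05,-0.03], [-0.57,-0.17,0.12], [-0.71,-0.21,0.15]]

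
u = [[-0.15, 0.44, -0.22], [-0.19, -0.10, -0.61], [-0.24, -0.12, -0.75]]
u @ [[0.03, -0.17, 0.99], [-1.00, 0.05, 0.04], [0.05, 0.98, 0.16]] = [[-0.46,-0.17,-0.17], [0.06,-0.57,-0.29], [0.08,-0.70,-0.36]]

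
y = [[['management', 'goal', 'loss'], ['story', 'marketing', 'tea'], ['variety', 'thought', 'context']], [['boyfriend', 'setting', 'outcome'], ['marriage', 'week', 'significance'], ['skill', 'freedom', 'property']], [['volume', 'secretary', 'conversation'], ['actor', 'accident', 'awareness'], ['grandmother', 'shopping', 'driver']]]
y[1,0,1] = 'setting'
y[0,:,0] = ['management', 'story', 'variety']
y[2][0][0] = 'volume'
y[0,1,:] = ['story', 'marketing', 'tea']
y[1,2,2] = 'property'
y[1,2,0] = 'skill'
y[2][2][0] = 'grandmother'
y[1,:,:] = [['boyfriend', 'setting', 'outcome'], ['marriage', 'week', 'significance'], ['skill', 'freedom', 'property']]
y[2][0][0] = 'volume'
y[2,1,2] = 'awareness'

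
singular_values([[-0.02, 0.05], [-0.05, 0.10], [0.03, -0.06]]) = [0.14, 0.0]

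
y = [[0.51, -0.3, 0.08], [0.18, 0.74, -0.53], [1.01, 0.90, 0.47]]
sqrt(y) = [[0.73,-0.18,0.02],[0.21,0.97,-0.3],[0.58,0.57,0.79]]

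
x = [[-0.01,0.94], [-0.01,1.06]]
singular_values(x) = [1.42, 0.0]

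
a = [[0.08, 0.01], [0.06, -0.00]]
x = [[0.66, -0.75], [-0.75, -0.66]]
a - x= [[-0.58, 0.76], [0.81, 0.66]]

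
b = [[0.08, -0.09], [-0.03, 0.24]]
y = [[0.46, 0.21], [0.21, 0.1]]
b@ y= [[0.02, 0.01],  [0.04, 0.02]]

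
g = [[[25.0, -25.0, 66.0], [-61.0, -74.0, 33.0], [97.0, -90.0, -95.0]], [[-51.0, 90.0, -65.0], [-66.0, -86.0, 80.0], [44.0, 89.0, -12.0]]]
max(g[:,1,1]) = -74.0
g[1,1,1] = -86.0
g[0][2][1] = -90.0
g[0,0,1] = -25.0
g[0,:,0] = [25.0, -61.0, 97.0]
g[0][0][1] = -25.0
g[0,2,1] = -90.0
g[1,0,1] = 90.0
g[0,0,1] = -25.0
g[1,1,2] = 80.0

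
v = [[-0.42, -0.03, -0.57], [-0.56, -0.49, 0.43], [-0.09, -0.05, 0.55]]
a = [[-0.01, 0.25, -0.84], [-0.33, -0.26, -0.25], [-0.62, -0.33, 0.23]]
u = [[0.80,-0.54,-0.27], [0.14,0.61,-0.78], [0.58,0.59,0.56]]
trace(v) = -0.36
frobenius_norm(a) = 1.25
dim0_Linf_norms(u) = [0.8, 0.61, 0.78]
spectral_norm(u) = 1.01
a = u @ v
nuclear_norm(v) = 1.88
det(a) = 0.10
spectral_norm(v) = 0.97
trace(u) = 1.97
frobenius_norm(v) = 1.25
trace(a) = -0.04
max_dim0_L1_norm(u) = 1.74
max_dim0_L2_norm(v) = 0.9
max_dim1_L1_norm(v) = 1.48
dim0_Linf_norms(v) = [0.56, 0.49, 0.57]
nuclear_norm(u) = 3.00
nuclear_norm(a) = 1.88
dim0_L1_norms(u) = [1.52, 1.74, 1.61]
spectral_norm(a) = 0.97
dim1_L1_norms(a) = [1.1, 0.84, 1.18]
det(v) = 0.11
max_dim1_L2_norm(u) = 1.0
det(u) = 1.00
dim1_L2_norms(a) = [0.88, 0.49, 0.74]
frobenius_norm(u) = 1.73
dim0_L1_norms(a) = [0.96, 0.84, 1.32]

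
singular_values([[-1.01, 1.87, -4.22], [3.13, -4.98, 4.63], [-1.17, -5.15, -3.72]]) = [8.68, 6.6, 1.07]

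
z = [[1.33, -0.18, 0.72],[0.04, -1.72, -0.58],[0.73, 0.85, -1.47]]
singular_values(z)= [1.99, 1.69, 1.49]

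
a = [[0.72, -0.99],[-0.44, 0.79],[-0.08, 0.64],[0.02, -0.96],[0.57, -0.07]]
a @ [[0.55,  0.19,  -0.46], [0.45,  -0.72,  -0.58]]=[[-0.05, 0.85, 0.24], [0.11, -0.65, -0.26], [0.24, -0.48, -0.33], [-0.42, 0.70, 0.55], [0.28, 0.16, -0.22]]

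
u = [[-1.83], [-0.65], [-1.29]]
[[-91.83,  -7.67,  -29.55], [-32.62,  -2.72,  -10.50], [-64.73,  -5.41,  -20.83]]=u@[[50.18, 4.19, 16.15]]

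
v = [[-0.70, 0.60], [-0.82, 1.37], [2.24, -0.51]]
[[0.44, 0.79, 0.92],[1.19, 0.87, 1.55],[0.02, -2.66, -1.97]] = v@ [[0.24, -1.21, -0.72],[1.01, -0.09, 0.7]]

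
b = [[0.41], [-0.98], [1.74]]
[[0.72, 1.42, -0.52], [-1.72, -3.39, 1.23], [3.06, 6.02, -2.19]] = b @ [[1.76, 3.46, -1.26]]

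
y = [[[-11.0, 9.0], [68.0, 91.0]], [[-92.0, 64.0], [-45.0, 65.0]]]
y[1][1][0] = -45.0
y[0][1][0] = 68.0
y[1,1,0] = -45.0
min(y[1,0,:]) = -92.0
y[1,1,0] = -45.0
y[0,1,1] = 91.0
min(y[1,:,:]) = -92.0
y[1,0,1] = 64.0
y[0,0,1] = 9.0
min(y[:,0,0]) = -92.0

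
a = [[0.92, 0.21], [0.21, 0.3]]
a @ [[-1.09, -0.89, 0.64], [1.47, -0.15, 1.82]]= [[-0.69, -0.85, 0.97], [0.21, -0.23, 0.68]]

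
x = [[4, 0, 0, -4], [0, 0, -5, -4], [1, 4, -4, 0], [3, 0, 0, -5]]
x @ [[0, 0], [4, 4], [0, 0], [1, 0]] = [[-4, 0], [-4, 0], [16, 16], [-5, 0]]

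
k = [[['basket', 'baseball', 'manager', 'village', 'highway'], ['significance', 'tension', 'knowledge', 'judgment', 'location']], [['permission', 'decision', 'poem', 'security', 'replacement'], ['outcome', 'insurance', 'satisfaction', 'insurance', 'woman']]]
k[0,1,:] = ['significance', 'tension', 'knowledge', 'judgment', 'location']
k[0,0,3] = 'village'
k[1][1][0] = 'outcome'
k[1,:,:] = [['permission', 'decision', 'poem', 'security', 'replacement'], ['outcome', 'insurance', 'satisfaction', 'insurance', 'woman']]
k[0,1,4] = 'location'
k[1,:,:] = [['permission', 'decision', 'poem', 'security', 'replacement'], ['outcome', 'insurance', 'satisfaction', 'insurance', 'woman']]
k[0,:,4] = ['highway', 'location']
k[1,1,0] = 'outcome'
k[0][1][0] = 'significance'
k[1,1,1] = 'insurance'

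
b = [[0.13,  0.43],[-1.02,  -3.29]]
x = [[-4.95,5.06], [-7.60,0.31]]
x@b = [[-5.80, -18.78], [-1.3, -4.29]]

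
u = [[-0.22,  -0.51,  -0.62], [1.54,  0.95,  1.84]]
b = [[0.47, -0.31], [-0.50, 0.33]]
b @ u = [[-0.58, -0.53, -0.86], [0.62, 0.57, 0.92]]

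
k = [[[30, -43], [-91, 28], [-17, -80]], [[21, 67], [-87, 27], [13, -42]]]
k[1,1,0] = -87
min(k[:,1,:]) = -91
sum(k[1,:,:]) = -1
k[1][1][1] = 27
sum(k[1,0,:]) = 88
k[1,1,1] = 27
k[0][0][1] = -43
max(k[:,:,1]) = 67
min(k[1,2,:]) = -42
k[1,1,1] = 27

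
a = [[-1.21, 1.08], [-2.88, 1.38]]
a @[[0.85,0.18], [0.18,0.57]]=[[-0.83, 0.40], [-2.2, 0.27]]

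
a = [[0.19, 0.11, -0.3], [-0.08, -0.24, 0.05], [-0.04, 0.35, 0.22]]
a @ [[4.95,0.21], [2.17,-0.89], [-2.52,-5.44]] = [[1.94,1.57], [-1.04,-0.08], [0.01,-1.52]]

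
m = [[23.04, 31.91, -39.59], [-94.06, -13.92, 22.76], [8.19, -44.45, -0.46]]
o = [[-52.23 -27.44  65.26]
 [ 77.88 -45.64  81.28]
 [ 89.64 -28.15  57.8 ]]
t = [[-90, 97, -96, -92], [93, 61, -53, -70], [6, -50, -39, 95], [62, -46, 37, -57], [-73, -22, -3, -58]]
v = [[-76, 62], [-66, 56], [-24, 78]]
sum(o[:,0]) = 115.28999999999999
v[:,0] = [-76, -66, -24]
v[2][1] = 78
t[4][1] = -22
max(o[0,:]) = 65.26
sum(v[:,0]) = -166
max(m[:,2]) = 22.76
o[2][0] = 89.64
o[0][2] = 65.26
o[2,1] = -28.15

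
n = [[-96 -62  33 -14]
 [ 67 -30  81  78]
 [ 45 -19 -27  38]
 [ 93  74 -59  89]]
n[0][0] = -96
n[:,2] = [33, 81, -27, -59]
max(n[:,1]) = 74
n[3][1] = 74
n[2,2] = -27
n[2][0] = 45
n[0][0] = -96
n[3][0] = 93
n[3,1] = 74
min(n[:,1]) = -62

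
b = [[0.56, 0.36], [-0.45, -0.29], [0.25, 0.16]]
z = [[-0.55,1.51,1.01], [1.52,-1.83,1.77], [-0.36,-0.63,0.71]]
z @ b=[[-0.74, -0.47], [2.12, 1.36], [0.26, 0.17]]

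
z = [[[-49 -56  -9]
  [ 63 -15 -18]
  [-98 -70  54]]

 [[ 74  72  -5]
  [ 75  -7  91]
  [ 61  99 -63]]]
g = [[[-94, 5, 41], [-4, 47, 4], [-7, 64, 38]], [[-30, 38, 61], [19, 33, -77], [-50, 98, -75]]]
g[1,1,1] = 33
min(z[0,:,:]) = -98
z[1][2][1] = 99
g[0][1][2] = 4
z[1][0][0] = 74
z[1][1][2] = 91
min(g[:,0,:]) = -94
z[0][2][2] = 54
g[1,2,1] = 98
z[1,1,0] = 75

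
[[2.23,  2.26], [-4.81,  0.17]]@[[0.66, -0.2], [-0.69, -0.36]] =[[-0.09, -1.26], [-3.29, 0.9]]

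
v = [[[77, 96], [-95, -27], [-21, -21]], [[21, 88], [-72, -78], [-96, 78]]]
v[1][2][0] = -96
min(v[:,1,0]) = -95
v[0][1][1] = -27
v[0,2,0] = -21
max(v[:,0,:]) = 96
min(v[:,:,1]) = -78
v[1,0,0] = 21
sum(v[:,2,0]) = -117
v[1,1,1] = -78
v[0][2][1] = -21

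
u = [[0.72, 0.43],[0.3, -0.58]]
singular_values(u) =[0.84, 0.65]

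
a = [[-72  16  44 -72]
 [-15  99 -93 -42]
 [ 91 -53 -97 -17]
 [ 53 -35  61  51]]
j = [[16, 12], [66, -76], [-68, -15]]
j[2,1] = -15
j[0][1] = 12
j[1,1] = -76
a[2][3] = -17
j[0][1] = 12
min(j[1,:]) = -76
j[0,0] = 16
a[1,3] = -42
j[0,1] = 12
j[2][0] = -68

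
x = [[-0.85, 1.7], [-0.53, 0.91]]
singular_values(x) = [2.17, 0.06]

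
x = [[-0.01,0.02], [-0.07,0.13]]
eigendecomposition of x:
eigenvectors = [[-0.88, -0.15], [-0.48, -0.99]]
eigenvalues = [0.0, 0.12]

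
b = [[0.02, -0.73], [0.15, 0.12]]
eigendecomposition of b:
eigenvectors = [[(0.91+0j), (0.91-0j)],[-0.06-0.41j, -0.06+0.41j]]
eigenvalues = [(0.07+0.33j), (0.07-0.33j)]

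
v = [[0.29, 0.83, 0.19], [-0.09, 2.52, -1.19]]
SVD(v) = [[-0.24, -0.97], [-0.97, 0.24]] @ diag([2.8688842719713055, 0.5943088709044091]) @ [[0.01, -0.92, 0.39], [-0.51, -0.34, -0.79]]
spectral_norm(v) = 2.87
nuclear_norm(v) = 3.46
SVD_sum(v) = [[-0.0, 0.64, -0.27], [-0.02, 2.57, -1.08]] + [[0.29,0.19,0.46], [-0.07,-0.05,-0.11]]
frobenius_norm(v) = 2.93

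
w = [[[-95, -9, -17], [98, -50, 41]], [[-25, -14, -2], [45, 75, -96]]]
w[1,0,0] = -25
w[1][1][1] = 75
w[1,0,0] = -25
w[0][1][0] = 98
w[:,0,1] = [-9, -14]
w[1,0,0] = -25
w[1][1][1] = 75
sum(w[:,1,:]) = 113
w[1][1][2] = -96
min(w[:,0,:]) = -95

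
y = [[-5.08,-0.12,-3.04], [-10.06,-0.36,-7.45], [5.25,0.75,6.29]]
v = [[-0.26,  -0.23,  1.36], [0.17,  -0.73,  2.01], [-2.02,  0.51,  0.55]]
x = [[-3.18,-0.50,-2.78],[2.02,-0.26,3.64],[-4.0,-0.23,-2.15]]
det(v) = -0.56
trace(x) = -5.59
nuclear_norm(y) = 18.00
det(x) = 4.85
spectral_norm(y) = 16.00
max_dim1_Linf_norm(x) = 4.0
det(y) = -2.59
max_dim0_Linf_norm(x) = 4.0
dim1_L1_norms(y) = [8.24, 17.87, 12.29]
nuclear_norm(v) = 4.81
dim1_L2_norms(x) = [4.25, 4.17, 4.55]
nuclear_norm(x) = 9.42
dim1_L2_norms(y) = [5.92, 12.52, 8.23]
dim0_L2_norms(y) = [12.43, 0.84, 10.21]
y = v @ x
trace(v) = -0.44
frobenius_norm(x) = 7.49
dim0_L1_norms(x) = [9.2, 0.99, 8.57]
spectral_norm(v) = 2.62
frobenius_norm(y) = 16.11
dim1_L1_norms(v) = [1.85, 2.91, 3.08]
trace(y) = 0.85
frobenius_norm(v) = 3.35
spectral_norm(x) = 7.27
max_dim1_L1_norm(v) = 3.08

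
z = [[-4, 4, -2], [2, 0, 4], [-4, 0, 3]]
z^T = [[-4, 2, -4], [4, 0, 0], [-2, 4, 3]]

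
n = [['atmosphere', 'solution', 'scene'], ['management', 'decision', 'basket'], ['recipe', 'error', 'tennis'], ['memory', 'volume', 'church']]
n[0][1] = 'solution'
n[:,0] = ['atmosphere', 'management', 'recipe', 'memory']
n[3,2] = 'church'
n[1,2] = 'basket'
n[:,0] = ['atmosphere', 'management', 'recipe', 'memory']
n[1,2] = 'basket'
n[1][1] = 'decision'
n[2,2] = 'tennis'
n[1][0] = 'management'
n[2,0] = 'recipe'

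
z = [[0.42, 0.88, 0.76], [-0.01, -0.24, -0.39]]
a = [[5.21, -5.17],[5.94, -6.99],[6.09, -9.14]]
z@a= [[12.04, -15.27], [-3.85, 5.29]]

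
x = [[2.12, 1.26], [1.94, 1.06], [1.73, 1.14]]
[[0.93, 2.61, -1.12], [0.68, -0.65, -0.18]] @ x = [[5.10, 2.66],  [-0.13, -0.04]]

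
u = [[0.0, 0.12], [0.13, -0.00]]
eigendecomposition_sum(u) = [[0.06, 0.06], [0.06, 0.06]] + [[-0.06, 0.06], [0.06, -0.06]]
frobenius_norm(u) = 0.18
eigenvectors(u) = [[0.69,-0.69], [0.72,0.72]]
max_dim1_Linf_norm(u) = 0.13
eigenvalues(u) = [0.12, -0.12]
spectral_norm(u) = 0.13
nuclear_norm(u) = 0.25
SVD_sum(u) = [[0.00, 0.0], [0.13, 0.0]] + [[0.00, 0.12],[0.0, 0.00]]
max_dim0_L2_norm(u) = 0.13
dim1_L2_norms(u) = [0.12, 0.13]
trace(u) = 0.00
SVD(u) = [[0.00, -1.00],[-1.00, 0.0]] @ diag([0.13, 0.12]) @ [[-1.0, -0.0], [-0.0, -1.0]]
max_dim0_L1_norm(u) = 0.13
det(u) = -0.02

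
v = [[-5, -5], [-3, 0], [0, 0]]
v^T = [[-5, -3, 0], [-5, 0, 0]]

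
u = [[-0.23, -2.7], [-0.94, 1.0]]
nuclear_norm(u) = 3.84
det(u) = -2.77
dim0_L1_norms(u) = [1.17, 3.7]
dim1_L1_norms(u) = [2.93, 1.94]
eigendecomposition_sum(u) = [[-0.90, -1.05],  [-0.36, -0.42]] + [[0.67, -1.65], [-0.58, 1.42]]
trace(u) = 0.77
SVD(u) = [[-0.93,0.36], [0.36,0.93]] @ diag([2.8816336511553264, 0.9605662395322988]) @ [[-0.04, 1.0], [-1.0, -0.04]]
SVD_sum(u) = [[0.12, -2.69], [-0.04, 1.04]] + [[-0.35, -0.01], [-0.90, -0.04]]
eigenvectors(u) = [[-0.93, 0.76], [-0.38, -0.65]]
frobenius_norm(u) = 3.04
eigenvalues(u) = [-1.32, 2.09]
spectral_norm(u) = 2.88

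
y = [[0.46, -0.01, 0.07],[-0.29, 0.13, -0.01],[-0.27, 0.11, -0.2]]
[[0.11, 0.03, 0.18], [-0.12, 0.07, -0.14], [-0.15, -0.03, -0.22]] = y @ [[0.2, 0.0, 0.3],[-0.45, 0.58, -0.34],[0.21, 0.48, 0.53]]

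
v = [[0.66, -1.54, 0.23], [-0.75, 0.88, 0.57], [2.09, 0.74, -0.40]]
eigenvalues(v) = [-1.45, 1.37, 1.22]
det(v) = -2.43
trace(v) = 1.14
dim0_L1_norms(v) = [3.5, 3.16, 1.2]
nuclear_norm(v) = 4.83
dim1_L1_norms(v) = [2.43, 2.2, 3.23]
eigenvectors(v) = [[0.33, 0.67, 0.63],[0.32, -0.21, -0.12],[-0.89, 0.71, 0.76]]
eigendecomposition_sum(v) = [[-0.39, -0.34, 0.27], [-0.38, -0.34, 0.26], [1.04, 0.92, -0.73]] + [[1.43, -8.12, -2.42],[-0.44, 2.48, 0.74],[1.51, -8.53, -2.55]] + [[-0.38, 6.92, 2.38], [0.07, -1.27, -0.44], [-0.46, 8.35, 2.87]]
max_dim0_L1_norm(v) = 3.5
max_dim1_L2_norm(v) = 2.25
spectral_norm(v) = 2.37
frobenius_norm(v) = 3.10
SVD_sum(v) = [[0.66, -0.03, -0.14],  [-0.87, 0.04, 0.19],  [2.04, -0.1, -0.44]] + [[-0.06,  -1.52,  0.09], [0.03,  0.81,  -0.05], [0.03,  0.84,  -0.05]] + [[0.06, 0.01, 0.28], [0.09, 0.02, 0.43], [0.02, 0.00, 0.09]]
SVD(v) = [[-0.28, 0.79, -0.54], [0.38, -0.42, -0.82], [-0.88, -0.44, -0.18]] @ diag([2.3695090190331873, 1.9229328121194098, 0.5341876157258995]) @ [[-0.98, 0.05, 0.21], [-0.04, -1.00, 0.06], [-0.21, -0.05, -0.98]]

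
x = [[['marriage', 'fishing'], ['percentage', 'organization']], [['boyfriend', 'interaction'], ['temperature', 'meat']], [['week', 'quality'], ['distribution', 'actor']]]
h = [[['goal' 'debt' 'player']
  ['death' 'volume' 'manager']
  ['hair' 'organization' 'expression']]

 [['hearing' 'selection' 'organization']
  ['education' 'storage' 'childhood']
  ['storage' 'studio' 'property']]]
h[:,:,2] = [['player', 'manager', 'expression'], ['organization', 'childhood', 'property']]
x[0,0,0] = 'marriage'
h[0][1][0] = 'death'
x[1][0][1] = 'interaction'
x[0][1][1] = 'organization'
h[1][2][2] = 'property'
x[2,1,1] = 'actor'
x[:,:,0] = [['marriage', 'percentage'], ['boyfriend', 'temperature'], ['week', 'distribution']]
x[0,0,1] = 'fishing'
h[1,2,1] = 'studio'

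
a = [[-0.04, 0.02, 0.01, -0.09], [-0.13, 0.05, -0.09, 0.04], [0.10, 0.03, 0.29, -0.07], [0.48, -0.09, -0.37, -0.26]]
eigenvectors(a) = [[(0.24+0.31j), 0.24-0.31j, (0.12+0j), (0.1+0j)], [-0.07+0.12j, (-0.07-0.12j), 0.98+0.00j, (-0.38+0j)], [(0.1-0.04j), 0.10+0.04j, -0.15+0.00j, (0.83+0j)], [0.90+0.00j, (0.9-0j), (0.08+0j), (-0.39+0j)]]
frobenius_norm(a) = 0.76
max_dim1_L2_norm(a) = 0.67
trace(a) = 0.04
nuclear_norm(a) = 1.16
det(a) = 0.00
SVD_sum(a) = [[-0.0, 0.00, 0.0, 0.0], [-0.04, 0.01, 0.04, 0.02], [-0.05, 0.01, 0.04, 0.03], [0.47, -0.10, -0.39, -0.25]] + [[0.01, 0.00, 0.01, -0.0], [-0.08, -0.00, -0.12, 0.04], [0.16, 0.00, 0.25, -0.09], [0.01, 0.0, 0.02, -0.01]] + [[-0.04, 0.03, -0.00, -0.08], [-0.02, 0.01, -0.00, -0.03], [-0.01, 0.01, -0.0, -0.01], [-0.0, 0.0, -0.0, -0.01]] + [[-0.00, -0.01, 0.00, -0.00], [0.01, 0.03, -0.0, 0.01], [0.0, 0.01, -0.00, 0.0], [0.0, 0.0, -0.0, 0.0]]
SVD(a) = [[-0.00, 0.04, -0.91, 0.40], [-0.09, -0.44, -0.38, -0.81], [-0.11, 0.89, -0.14, -0.41], [0.99, 0.06, -0.06, -0.12]] @ diag([0.6723752555478617, 0.34216203058738276, 0.10823422267382958, 0.03635950485716961]) @ [[0.71, -0.14, -0.58, -0.38], [0.51, 0.0, 0.81, -0.29], [0.42, -0.34, 0.04, 0.84], [-0.26, -0.93, 0.07, -0.25]]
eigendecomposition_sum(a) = [[-0.02+0.15j,0.00-0.02j,-0.02-0.05j,(-0.04-0.04j)],[-0.05+0.01j,0.01-0.00j,(0.01-0.01j),(0.01-0.02j)],[0.04+0.02j,(-0.01-0j),-0.01-0.00j,(-0.02+0.01j)],[0.25+0.25j,-0.04-0.04j,(-0.11-0.04j),(-0.14+0.02j)]] + [[(-0.02-0.15j), 0.02j, -0.02+0.05j, (-0.04+0.04j)], [-0.05-0.01j, 0.01+0.00j, (0.01+0.01j), (0.01+0.02j)], [(0.04-0.02j), (-0.01+0j), (-0.01+0j), -0.02-0.01j], [(0.25-0.25j), -0.04+0.04j, -0.11+0.04j, -0.14-0.02j]] + [[-0.00+0.00j, (0.01-0j), 0.00-0.00j, -0j], [-0.02+0.00j, (0.06-0j), (0.03-0j), (0.01-0j)], [-0j, -0.01+0.00j, -0.00+0.00j, -0.00+0.00j], [-0.00+0.00j, -0j, 0.00-0.00j, 0.00-0.00j]] + [[-0j, (0.01+0j), (0.04+0j), (-0+0j)],[(-0.01+0j), -0.02-0.00j, (-0.15-0j), (0.02-0j)],[0.02-0.00j, (0.05+0j), (0.32+0j), -0.04+0.00j],[(-0.01+0j), (-0.02-0j), -0.15-0.00j, (0.02-0j)]]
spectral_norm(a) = 0.67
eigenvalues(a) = [(-0.17+0.17j), (-0.17-0.17j), (0.05+0j), (0.32+0j)]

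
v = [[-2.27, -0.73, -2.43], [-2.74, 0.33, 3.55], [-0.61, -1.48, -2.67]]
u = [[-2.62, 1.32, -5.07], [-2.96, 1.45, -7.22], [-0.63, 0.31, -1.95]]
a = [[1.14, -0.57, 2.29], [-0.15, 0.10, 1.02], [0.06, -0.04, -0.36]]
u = v @ a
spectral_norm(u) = 10.07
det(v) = -13.35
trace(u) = -3.12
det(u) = -0.05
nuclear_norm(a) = 3.42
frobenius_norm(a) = 2.84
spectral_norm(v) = 5.28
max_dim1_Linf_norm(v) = 3.55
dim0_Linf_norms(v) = [2.74, 1.48, 3.55]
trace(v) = -4.61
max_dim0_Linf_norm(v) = 3.55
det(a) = 0.00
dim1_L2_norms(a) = [2.62, 1.04, 0.37]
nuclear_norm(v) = 9.60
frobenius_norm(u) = 10.08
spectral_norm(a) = 2.76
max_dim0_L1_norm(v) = 8.65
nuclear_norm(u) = 10.59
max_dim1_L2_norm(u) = 7.94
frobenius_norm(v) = 6.44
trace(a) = 0.88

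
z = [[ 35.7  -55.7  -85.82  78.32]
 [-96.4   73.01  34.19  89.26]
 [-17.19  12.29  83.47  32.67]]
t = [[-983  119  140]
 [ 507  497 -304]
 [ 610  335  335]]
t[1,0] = 507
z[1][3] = 89.26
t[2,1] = 335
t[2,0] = 610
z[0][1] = -55.7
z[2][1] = 12.29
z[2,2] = 83.47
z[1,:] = [-96.4, 73.01, 34.19, 89.26]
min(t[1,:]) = -304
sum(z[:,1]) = 29.6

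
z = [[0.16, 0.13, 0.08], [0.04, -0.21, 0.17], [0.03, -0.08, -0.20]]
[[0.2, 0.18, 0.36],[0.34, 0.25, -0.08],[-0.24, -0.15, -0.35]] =z@[[0.80,0.85,0.45], [-0.30,-0.23,1.46], [1.42,0.96,1.21]]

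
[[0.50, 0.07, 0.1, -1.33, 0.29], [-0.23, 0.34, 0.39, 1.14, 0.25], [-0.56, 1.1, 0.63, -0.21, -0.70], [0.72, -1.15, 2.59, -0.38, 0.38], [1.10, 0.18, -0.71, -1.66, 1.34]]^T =[[0.50, -0.23, -0.56, 0.72, 1.1], [0.07, 0.34, 1.1, -1.15, 0.18], [0.10, 0.39, 0.63, 2.59, -0.71], [-1.33, 1.14, -0.21, -0.38, -1.66], [0.29, 0.25, -0.70, 0.38, 1.34]]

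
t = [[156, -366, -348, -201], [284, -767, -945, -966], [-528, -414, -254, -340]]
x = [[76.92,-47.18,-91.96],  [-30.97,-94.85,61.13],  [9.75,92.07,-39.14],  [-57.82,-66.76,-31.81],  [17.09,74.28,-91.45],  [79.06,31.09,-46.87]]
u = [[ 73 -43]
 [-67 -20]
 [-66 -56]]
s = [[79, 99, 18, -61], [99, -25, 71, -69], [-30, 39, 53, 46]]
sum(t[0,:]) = -759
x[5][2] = -46.87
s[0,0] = 79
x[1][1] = -94.85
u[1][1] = -20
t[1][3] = -966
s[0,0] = 79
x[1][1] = -94.85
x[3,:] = [-57.82, -66.76, -31.81]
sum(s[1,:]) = 76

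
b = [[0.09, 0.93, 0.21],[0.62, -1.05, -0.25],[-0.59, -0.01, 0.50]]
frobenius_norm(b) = 1.75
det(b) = -0.33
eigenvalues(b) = [(0.46+0.17j), (0.46-0.17j), (-1.38+0j)]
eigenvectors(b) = [[0.07-0.27j,(0.07+0.27j),(-0.51+0j)], [-0.14-0.09j,-0.14+0.09j,(0.84+0j)], [(0.95+0j),0.95-0.00j,-0.16+0.00j]]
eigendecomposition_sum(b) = [[(0.17+0.12j), (0.11+0.06j), (0.04-0.06j)], [0.10-0.07j, (0.06-0.05j), -0.02-0.04j], [(-0.26+0.67j), -0.11+0.42j, (0.23+0.1j)]] + [[0.17-0.12j, (0.11-0.06j), (0.04+0.06j)], [(0.1+0.07j), 0.06+0.05j, -0.02+0.04j], [-0.26-0.67j, (-0.11-0.42j), (0.23-0.1j)]] + [[(-0.25-0j), 0.71-0.00j, 0.12-0.00j], [(0.41+0j), (-1.17+0j), (-0.2+0j)], [-0.08-0.00j, 0.22-0.00j, (0.04-0j)]]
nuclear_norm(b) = 2.60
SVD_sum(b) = [[-0.32, 0.74, 0.24], [0.47, -1.08, -0.35], [-0.14, 0.31, 0.1]] + [[0.32,0.2,-0.18],[0.07,0.04,-0.04],[-0.52,-0.32,0.29]] + [[0.09, -0.01, 0.15], [0.08, -0.01, 0.14], [0.07, -0.01, 0.11]]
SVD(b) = [[0.55, 0.52, 0.65],[-0.8, 0.11, 0.59],[0.23, -0.84, 0.48]] @ diag([1.5347556181905608, 0.7978736382373165, 0.26948627022254296]) @ [[-0.38, 0.88, 0.28], [0.77, 0.47, -0.43], [0.51, -0.05, 0.86]]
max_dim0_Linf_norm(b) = 1.05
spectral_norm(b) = 1.53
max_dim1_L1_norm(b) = 1.92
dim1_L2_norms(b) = [0.96, 1.24, 0.77]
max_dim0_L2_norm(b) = 1.4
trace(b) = -0.46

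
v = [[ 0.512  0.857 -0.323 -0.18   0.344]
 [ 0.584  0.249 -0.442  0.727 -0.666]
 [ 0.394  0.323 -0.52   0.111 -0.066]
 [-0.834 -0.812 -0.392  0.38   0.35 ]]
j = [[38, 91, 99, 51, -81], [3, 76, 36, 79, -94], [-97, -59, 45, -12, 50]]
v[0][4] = 0.344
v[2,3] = 0.111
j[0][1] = 91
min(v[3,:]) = -0.834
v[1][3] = 0.727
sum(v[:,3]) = 1.0379999999999998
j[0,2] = 99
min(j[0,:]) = -81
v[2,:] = [0.394, 0.323, -0.52, 0.111, -0.066]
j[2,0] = -97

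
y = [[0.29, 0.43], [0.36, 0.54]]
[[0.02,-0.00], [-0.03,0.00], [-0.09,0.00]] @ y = [[0.01, 0.01], [-0.01, -0.01], [-0.03, -0.04]]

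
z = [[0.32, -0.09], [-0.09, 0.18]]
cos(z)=[[0.95, 0.02],[0.02, 0.98]]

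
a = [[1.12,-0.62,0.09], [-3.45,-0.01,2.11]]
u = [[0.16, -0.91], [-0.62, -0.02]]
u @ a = [[3.32, -0.09, -1.91],[-0.63, 0.38, -0.10]]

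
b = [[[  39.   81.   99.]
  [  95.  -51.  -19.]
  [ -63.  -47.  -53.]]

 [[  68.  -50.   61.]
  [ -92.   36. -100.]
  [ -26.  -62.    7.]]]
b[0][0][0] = 39.0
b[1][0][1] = -50.0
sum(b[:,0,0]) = 107.0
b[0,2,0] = -63.0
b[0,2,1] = -47.0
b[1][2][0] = -26.0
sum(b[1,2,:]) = -81.0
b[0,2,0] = -63.0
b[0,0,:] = [39.0, 81.0, 99.0]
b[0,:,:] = [[39.0, 81.0, 99.0], [95.0, -51.0, -19.0], [-63.0, -47.0, -53.0]]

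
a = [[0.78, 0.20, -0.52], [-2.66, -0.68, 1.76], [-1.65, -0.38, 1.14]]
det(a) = 0.00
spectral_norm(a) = 3.96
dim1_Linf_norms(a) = [0.78, 2.66, 1.65]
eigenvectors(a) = [[0.24,  -0.5,  0.3], [-0.8,  0.73,  -0.95], [-0.55,  -0.47,  0.11]]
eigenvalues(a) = [1.3, -0.01, -0.05]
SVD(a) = [[-0.24,0.11,0.96],  [0.82,-0.50,0.26],  [0.51,0.86,0.03]] @ diag([3.964611507905269, 0.052435919806486285, 0.002462864014115629]) @ [[-0.81, -0.2, 0.54],[0.23, 0.74, 0.63],[-0.53, 0.64, -0.56]]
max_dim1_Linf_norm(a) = 2.66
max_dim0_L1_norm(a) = 5.09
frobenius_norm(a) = 3.96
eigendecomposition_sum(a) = [[0.72, 0.17, -0.50],[-2.45, -0.57, 1.69],[-1.66, -0.39, 1.15]] + [[-0.02,-0.00,0.0], [0.02,0.01,-0.00], [-0.01,-0.0,0.00]] + [[0.07, 0.04, -0.02], [-0.23, -0.11, 0.07], [0.03, 0.01, -0.01]]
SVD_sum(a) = [[0.78, 0.19, -0.52], [-2.65, -0.66, 1.78], [-1.66, -0.41, 1.11]] + [[0.00, 0.00, 0.00],[-0.01, -0.02, -0.02],[0.01, 0.03, 0.03]] + [[-0.0,0.0,-0.00], [-0.0,0.00,-0.0], [-0.00,0.00,-0.0]]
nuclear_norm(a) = 4.02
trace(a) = 1.24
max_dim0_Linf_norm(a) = 2.66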